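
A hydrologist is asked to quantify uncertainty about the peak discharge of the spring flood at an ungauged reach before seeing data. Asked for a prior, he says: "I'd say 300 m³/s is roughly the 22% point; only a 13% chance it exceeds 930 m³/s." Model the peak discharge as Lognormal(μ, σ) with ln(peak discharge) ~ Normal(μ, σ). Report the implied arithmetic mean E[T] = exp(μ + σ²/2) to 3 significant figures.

If T ~ Lognormal(μ,σ) then ln T ~ Normal(μ,σ), so the p-quantile of ln T is μ + z_p·σ.
ln(300) = 5.704 and ln(930) = 6.835; z_{0.22} = -0.7722, z_{0.87} = 1.126.
σ = (6.835 − 5.704)/(1.126 − (-0.7722)) = 0.596.
μ = 5.704 − (-0.7722)·0.596 = 6.164.
E[T] = exp(μ + σ²/2) = exp(6.164 + 0.1776) = 568 m³/s.

E[T] ≈ 568 m³/s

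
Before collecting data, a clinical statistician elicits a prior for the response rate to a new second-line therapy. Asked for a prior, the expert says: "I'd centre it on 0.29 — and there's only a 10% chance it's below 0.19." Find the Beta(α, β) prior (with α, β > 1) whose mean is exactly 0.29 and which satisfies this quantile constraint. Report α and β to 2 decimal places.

α ≈ 9.07, β ≈ 22.20

With mean 0.29 fixed, write α = 0.29s, β = 0.71s where s = α+β.
Need P(θ < 0.19) = 0.1 under Beta(0.29s, 0.71s). Normal approximation: (q−m)/√(m(1−m)/s) ≈ z_{0.1} = -1.28, so s ≈ 0.29·0.71·(-1.28)²/(0.19−0.29)² = 33.8.
At s = 33.8: P(θ<0.19) ≈ 0.090. Adjusting to match 0.1 gives s ≈ 31.27.
So α = 0.29·31.27 ≈ 9.07, β = 0.71·31.27 ≈ 22.20.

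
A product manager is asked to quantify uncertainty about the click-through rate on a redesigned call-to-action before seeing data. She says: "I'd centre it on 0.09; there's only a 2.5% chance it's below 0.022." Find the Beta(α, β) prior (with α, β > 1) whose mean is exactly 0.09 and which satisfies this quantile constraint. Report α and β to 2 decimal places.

With mean 0.09 fixed, write α = 0.09s, β = 0.91s where s = α+β.
Need P(θ < 0.022) = 0.025 under Beta(0.09s, 0.91s). Normal approximation: (q−m)/√(m(1−m)/s) ≈ z_{0.025} = -1.96, so s ≈ 0.09·0.91·(-1.96)²/(0.022−0.09)² = 68.0.
At s = 68.0: P(θ<0.022) ≈ 0.003. Adjusting to match 0.025 gives s ≈ 37.44.
So α = 0.09·37.44 ≈ 3.37, β = 0.91·37.44 ≈ 34.07.

α ≈ 3.37, β ≈ 34.07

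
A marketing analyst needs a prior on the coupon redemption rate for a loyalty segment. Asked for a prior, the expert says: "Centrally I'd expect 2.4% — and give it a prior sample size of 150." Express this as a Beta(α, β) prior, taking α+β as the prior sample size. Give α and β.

α = 3.6, β = 146.4

Under the effective-sample-size interpretation, Beta(α, β) has prior mean α/(α+β) and prior sample size α+β.
So α+β = 150 and α/(α+β) = 0.024, giving α = 0.024·150 = 3.6 and β = 150 − 3.6 = 146.4.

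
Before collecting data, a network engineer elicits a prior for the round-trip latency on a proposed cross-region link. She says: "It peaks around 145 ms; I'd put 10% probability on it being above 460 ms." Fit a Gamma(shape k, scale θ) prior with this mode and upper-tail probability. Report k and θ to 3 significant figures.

Gamma(k,θ) with k>1 has mode (k−1)θ, so θ = 145/(k−1).
Need P(X < 460) = 0.9 with θ tied to k this way. Start at k = 2, θ = 145: P(X<460) ≈ 0.825.
Too low — raise k to concentrate. Iterating converges to k ≈ 2.42.
Then θ = 145/(2.42−1) ≈ 102.

k ≈ 2.42, θ ≈ 102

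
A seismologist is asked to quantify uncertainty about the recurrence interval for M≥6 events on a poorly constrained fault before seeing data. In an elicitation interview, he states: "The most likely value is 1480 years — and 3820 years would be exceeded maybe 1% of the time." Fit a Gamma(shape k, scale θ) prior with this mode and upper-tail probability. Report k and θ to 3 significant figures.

Gamma(k,θ) with k>1 has mode (k−1)θ, so θ = 1480/(k−1).
Need P(X < 3820) = 0.99 with θ tied to k this way. Start at k = 2, θ = 1480: P(X<3820) ≈ 0.729.
Too low — raise k to concentrate. Iterating converges to k ≈ 6.18.
Then θ = 1480/(6.18−1) ≈ 285.

k ≈ 6.18, θ ≈ 285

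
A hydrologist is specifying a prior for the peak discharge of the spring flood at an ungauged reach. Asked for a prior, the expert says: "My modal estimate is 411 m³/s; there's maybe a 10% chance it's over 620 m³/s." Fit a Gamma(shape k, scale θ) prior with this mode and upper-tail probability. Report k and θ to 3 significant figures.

Gamma(k,θ) with k>1 has mode (k−1)θ, so θ = 411/(k−1).
Need P(X < 620) = 0.9 with θ tied to k this way. Start at k = 2, θ = 411: P(X<620) ≈ 0.445.
Too low — raise k to concentrate. Iterating converges to k ≈ 12.
Then θ = 411/(12−1) ≈ 37.3.

k ≈ 12, θ ≈ 37.3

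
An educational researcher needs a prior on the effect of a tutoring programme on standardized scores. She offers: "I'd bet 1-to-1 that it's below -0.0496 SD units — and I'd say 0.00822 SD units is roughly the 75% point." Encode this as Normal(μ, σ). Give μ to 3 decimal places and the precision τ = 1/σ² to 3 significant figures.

μ = -0.050, τ = 136

For Normal(μ,σ), the p-quantile is μ + z_p·σ. Here z_{0.5} = 0, z_{0.75} = 0.6745.
So -0.0496 = μ + 0σ and 0.00822 = μ + 0.6745σ.
Subtracting: σ = (0.00822 − -0.0496)/(0.6745 − (0)) = 0.086.
Then μ = -0.0496 − (0)·0.086 = -0.050.
Precision τ = 1/σ² = 1/0.08572² = 136.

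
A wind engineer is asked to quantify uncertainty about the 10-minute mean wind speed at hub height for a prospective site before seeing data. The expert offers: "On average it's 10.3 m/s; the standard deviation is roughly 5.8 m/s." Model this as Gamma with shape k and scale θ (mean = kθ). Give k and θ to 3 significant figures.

k ≈ 3.15, θ ≈ 3.27

For Gamma(k, scale θ): mean = kθ, variance = kθ², so CV = 1/√k.
CV = SD/mean = 5.8/10.3 = 0.5631, hence k = 1/CV² = 3.15.
Then θ = mean/k = 10.3/3.15 = 3.27.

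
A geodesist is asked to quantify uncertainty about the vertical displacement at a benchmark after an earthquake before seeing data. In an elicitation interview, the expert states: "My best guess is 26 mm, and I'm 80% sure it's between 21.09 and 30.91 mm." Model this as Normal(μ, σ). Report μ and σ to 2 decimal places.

μ = 26.00, σ = 3.83

A symmetric 80% interval runs μ ± z·σ with z = 1.282.
Half-width = 4.91, so σ = 4.91/1.282 = 3.83.
μ is the stated best guess, 26.00.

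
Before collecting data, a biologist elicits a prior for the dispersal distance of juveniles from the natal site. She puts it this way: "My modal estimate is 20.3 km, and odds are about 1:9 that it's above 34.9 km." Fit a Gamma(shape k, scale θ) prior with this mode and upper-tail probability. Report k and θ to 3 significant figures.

k ≈ 7.46, θ ≈ 3.14

Gamma(k,θ) with k>1 has mode (k−1)θ, so θ = 20.3/(k−1).
Need P(X < 34.9) = 0.9 with θ tied to k this way. Start at k = 2, θ = 20.3: P(X<34.9) ≈ 0.513.
Too low — raise k to concentrate. Iterating converges to k ≈ 7.46.
Then θ = 20.3/(7.46−1) ≈ 3.14.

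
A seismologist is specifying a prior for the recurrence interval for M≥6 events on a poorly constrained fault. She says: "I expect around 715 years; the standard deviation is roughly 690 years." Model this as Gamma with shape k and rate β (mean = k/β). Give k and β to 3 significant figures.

k ≈ 1.07, β ≈ 0.0015

For Gamma(k, rate β): mean = k/β, variance = k/β², so CV = 1/√k.
CV = SD/mean = 690/715 = 0.965, hence k = 1/CV² = 1.07.
Then β = k/mean = 1.07/715 = 0.0015.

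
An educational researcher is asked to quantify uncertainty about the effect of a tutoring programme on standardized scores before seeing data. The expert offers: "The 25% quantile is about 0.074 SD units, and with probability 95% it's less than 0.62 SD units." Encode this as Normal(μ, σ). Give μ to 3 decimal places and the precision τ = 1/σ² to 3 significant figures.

μ = 0.233, τ = 18

For Normal(μ,σ), the p-quantile is μ + z_p·σ. Here z_{0.25} = -0.6745, z_{0.95} = 1.645.
So 0.074 = μ − 0.6745σ and 0.62 = μ + 1.645σ.
Subtracting: σ = (0.62 − 0.074)/(1.645 − (-0.6745)) = 0.235.
Then μ = 0.074 − (-0.6745)·0.235 = 0.233.
Precision τ = 1/σ² = 1/0.2354² = 18.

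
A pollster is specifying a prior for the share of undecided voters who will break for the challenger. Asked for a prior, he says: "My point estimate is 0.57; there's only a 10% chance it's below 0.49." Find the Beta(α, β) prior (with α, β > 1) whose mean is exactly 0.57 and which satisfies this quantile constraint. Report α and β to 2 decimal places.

α ≈ 36.09, β ≈ 27.23

With mean 0.57 fixed, write α = 0.57s, β = 0.43s where s = α+β.
Need P(θ < 0.49) = 0.1 under Beta(0.57s, 0.43s). Normal approximation: (q−m)/√(m(1−m)/s) ≈ z_{0.1} = -1.28, so s ≈ 0.57·0.43·(-1.28)²/(0.49−0.57)² = 62.9.
At s = 62.9: P(θ<0.49) ≈ 0.101. Adjusting to match 0.1 gives s ≈ 63.31.
So α = 0.57·63.31 ≈ 36.09, β = 0.43·63.31 ≈ 27.23.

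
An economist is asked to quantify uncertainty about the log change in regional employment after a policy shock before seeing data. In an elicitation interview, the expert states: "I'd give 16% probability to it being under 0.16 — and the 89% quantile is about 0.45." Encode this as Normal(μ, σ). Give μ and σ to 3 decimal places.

The p-quantile of Normal(μ,σ) is μ + z_p·σ, with z_{0.16} = -0.9945 and z_{0.89} = 1.227.
Eliminate σ: μ = (z₂·x₁ − z₁·x₂)/(z₂ − z₁) = (1.227·0.16 − (-0.9945)·0.45)/2.221 = 0.290.
Then σ = (x₂ − x₁)/(z₂ − z₁) = (0.45 − 0.16)/2.221 = 0.131.

μ = 0.290, σ = 0.131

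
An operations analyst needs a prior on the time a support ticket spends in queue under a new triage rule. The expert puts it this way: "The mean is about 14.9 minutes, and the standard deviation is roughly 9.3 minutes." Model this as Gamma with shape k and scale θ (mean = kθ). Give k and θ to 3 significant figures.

For Gamma(k, scale θ): mean = kθ, variance = kθ², so CV = 1/√k.
CV = SD/mean = 9.3/14.9 = 0.6242, hence k = 1/CV² = 2.57.
Then θ = mean/k = 14.9/2.57 = 5.8.

k ≈ 2.57, θ ≈ 5.8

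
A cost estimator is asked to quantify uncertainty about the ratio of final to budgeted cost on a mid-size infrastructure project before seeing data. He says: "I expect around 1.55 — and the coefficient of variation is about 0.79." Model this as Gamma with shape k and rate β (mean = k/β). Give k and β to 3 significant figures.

k ≈ 1.6, β ≈ 1.03

For Gamma(k, rate β): mean = k/β, variance = k/β², so CV = 1/√k.
CV = 0.79, hence k = 1/CV² = 1.6.
Then β = k/mean = 1.6/1.55 = 1.03.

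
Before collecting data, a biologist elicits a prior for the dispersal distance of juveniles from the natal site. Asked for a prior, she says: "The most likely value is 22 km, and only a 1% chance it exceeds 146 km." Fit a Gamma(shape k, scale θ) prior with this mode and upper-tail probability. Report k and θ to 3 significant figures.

k ≈ 2, θ ≈ 22

Gamma(k,θ) with k>1 has mode (k−1)θ, so θ = 22/(k−1).
Need P(X < 146) = 0.99 with θ tied to k this way. Start at k = 2, θ = 22: P(X<146) ≈ 0.990.
Too low — raise k to concentrate. Iterating converges to k ≈ 2.
Then θ = 22/(2−1) ≈ 22.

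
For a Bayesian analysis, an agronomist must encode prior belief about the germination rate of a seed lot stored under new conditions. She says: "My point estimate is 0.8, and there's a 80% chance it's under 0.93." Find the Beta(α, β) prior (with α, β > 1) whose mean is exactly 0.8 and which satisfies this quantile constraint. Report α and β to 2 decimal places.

With mean 0.8 fixed, write α = 0.8s, β = 0.2s where s = α+β.
Need P(θ < 0.93) = 0.8 under Beta(0.8s, 0.2s). Normal approximation: (q−m)/√(m(1−m)/s) ≈ z_{0.8} = 0.842, so s ≈ 0.8·0.2·(0.842)²/(0.93−0.8)² = 6.7.
At s = 6.7: P(θ<0.93) ≈ 0.804. Adjusting to match 0.8 gives s ≈ 6.57.
So α = 0.8·6.57 ≈ 5.26, β = 0.2·6.57 ≈ 1.31.

α ≈ 5.26, β ≈ 1.31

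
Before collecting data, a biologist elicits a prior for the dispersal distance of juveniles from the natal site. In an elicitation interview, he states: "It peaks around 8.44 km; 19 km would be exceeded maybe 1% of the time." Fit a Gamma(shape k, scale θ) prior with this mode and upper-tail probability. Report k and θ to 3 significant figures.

Gamma(k,θ) with k>1 has mode (k−1)θ, so θ = 8.44/(k−1).
Need P(X < 19) = 0.99 with θ tied to k this way. Start at k = 2, θ = 8.44: P(X<19) ≈ 0.658.
Too low — raise k to concentrate. Iterating converges to k ≈ 8.29.
Then θ = 8.44/(8.29−1) ≈ 1.16.

k ≈ 8.29, θ ≈ 1.16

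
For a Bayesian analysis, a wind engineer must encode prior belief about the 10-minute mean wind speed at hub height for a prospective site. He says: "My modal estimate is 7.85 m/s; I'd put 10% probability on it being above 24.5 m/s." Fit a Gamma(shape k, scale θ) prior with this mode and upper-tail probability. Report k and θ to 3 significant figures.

k ≈ 2.46, θ ≈ 5.37

Gamma(k,θ) with k>1 has mode (k−1)θ, so θ = 7.85/(k−1).
Need P(X < 24.5) = 0.9 with θ tied to k this way. Start at k = 2, θ = 7.85: P(X<24.5) ≈ 0.818.
Too low — raise k to concentrate. Iterating converges to k ≈ 2.46.
Then θ = 7.85/(2.46−1) ≈ 5.37.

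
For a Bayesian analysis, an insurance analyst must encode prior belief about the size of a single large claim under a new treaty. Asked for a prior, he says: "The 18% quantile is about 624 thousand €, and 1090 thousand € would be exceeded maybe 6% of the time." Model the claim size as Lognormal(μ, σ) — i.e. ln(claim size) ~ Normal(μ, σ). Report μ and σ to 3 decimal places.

μ ≈ 6.643, σ ≈ 0.226

If T ~ Lognormal(μ,σ) then ln T ~ Normal(μ,σ), so the p-quantile of ln T is μ + z_p·σ.
ln(624) = 6.436 and ln(1090) = 6.994; z_{0.18} = -0.9154, z_{0.94} = 1.555.
σ = (6.994 − 6.436)/(1.555 − (-0.9154)) = 0.226.
μ = 6.436 − (-0.9154)·0.226 = 6.643.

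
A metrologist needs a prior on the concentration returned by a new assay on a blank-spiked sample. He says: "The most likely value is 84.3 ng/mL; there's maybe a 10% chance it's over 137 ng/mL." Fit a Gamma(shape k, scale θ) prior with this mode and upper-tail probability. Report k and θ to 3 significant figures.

k ≈ 8.98, θ ≈ 10.6

Gamma(k,θ) with k>1 has mode (k−1)θ, so θ = 84.3/(k−1).
Need P(X < 137) = 0.9 with θ tied to k this way. Start at k = 2, θ = 84.3: P(X<137) ≈ 0.483.
Too low — raise k to concentrate. Iterating converges to k ≈ 8.98.
Then θ = 84.3/(8.98−1) ≈ 10.6.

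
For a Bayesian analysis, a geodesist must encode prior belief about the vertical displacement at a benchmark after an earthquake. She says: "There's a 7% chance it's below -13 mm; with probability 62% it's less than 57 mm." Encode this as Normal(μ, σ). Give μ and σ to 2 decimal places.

μ = 45.00, σ = 39.30

The p-quantile of Normal(μ,σ) is μ + z_p·σ, with z_{0.07} = -1.476 and z_{0.62} = 0.3055.
Eliminate σ: μ = (z₂·x₁ − z₁·x₂)/(z₂ − z₁) = (0.3055·-13 − (-1.476)·57)/1.781 = 45.00.
Then σ = (x₂ − x₁)/(z₂ − z₁) = (57 − -13)/1.781 = 39.30.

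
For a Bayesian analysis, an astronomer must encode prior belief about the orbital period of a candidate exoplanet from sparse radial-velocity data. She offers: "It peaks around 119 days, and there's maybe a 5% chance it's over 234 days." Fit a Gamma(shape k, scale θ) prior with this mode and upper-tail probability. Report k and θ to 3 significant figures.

Gamma(k,θ) with k>1 has mode (k−1)θ, so θ = 119/(k−1).
Need P(X < 234) = 0.95 with θ tied to k this way. Start at k = 2, θ = 119: P(X<234) ≈ 0.585.
Too low — raise k to concentrate. Iterating converges to k ≈ 7.07.
Then θ = 119/(7.07−1) ≈ 19.6.

k ≈ 7.07, θ ≈ 19.6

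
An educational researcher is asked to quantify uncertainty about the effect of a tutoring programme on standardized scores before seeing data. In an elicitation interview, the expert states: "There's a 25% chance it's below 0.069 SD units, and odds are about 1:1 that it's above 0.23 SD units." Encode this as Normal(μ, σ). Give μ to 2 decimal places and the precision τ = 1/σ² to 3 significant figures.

μ = 0.23, τ = 17.6

For Normal(μ,σ), the p-quantile is μ + z_p·σ. Here z_{0.25} = -0.6745, z_{0.5} = 0.
So 0.069 = μ − 0.6745σ and 0.23 = μ + 0σ.
Subtracting: σ = (0.23 − 0.069)/(0 − (-0.6745)) = 0.24.
Then μ = 0.069 − (-0.6745)·0.24 = 0.23.
Precision τ = 1/σ² = 1/0.2387² = 17.6.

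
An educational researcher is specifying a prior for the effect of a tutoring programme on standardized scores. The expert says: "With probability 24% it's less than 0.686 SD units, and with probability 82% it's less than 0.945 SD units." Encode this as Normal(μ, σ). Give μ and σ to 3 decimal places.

μ = 0.799, σ = 0.160

The p-quantile of Normal(μ,σ) is μ + z_p·σ, with z_{0.24} = -0.7063 and z_{0.82} = 0.9154.
Eliminate σ: μ = (z₂·x₁ − z₁·x₂)/(z₂ − z₁) = (0.9154·0.686 − (-0.7063)·0.945)/1.622 = 0.799.
Then σ = (x₂ − x₁)/(z₂ − z₁) = (0.945 − 0.686)/1.622 = 0.160.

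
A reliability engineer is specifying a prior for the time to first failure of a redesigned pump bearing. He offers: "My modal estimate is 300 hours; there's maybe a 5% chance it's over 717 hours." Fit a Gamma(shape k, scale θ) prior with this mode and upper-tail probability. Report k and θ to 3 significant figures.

Gamma(k,θ) with k>1 has mode (k−1)θ, so θ = 300/(k−1).
Need P(X < 717) = 0.95 with θ tied to k this way. Start at k = 2, θ = 300: P(X<717) ≈ 0.689.
Too low — raise k to concentrate. Iterating converges to k ≈ 4.6.
Then θ = 300/(4.6−1) ≈ 83.4.

k ≈ 4.6, θ ≈ 83.4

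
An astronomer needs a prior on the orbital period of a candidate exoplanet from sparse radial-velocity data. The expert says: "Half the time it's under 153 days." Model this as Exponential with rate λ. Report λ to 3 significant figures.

λ ≈ 0.00453

Exponential median = ln 2 / λ, so λ = ln 2 / 153.0 = 0.00453.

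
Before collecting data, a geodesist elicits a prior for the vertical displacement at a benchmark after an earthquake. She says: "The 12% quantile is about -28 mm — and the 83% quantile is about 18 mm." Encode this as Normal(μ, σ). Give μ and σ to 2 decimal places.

μ = -2.61, σ = 21.60

For Normal(μ,σ), the p-quantile is μ + z_p·σ. Here z_{0.12} = -1.175, z_{0.83} = 0.9542.
So -28 = μ − 1.175σ and 18 = μ + 0.9542σ.
Subtracting: σ = (18 − -28)/(0.9542 − (-1.175)) = 21.60.
Then μ = -28 − (-1.175)·21.60 = -2.61.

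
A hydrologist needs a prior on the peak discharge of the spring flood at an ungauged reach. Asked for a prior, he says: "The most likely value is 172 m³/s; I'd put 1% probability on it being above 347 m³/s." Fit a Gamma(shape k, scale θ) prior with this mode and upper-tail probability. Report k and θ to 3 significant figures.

Gamma(k,θ) with k>1 has mode (k−1)θ, so θ = 172/(k−1).
Need P(X < 347) = 0.99 with θ tied to k this way. Start at k = 2, θ = 172: P(X<347) ≈ 0.599.
Too low — raise k to concentrate. Iterating converges to k ≈ 11.
Then θ = 172/(11−1) ≈ 17.3.

k ≈ 11, θ ≈ 17.3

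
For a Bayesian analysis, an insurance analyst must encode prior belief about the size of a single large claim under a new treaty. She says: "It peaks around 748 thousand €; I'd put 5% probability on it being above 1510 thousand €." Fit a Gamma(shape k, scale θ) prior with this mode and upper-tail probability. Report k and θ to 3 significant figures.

k ≈ 6.61, θ ≈ 133

Gamma(k,θ) with k>1 has mode (k−1)θ, so θ = 748/(k−1).
Need P(X < 1510) = 0.95 with θ tied to k this way. Start at k = 2, θ = 748: P(X<1510) ≈ 0.599.
Too low — raise k to concentrate. Iterating converges to k ≈ 6.61.
Then θ = 748/(6.61−1) ≈ 133.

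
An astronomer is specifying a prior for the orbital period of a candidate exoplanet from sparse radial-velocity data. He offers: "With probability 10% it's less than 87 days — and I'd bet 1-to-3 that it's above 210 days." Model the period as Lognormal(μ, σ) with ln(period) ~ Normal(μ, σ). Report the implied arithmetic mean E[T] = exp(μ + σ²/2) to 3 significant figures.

E[T] ≈ 172 days

If T ~ Lognormal(μ,σ) then ln T ~ Normal(μ,σ), so the p-quantile of ln T is μ + z_p·σ.
ln(87) = 4.466 and ln(210) = 5.347; z_{0.1} = -1.282, z_{0.75} = 0.6745.
σ = (5.347 − 4.466)/(0.6745 − (-1.282)) = 0.451.
μ = 4.466 − (-1.282)·0.451 = 5.043.
E[T] = exp(μ + σ²/2) = exp(5.043 + 0.1015) = 172 days.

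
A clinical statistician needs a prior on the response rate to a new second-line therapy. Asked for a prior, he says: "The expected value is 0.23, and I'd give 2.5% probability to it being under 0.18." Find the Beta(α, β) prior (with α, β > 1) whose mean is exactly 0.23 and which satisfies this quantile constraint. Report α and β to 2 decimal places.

With mean 0.23 fixed, write α = 0.23s, β = 0.77s where s = α+β.
Need P(θ < 0.18) = 0.025 under Beta(0.23s, 0.77s). Normal approximation: (q−m)/√(m(1−m)/s) ≈ z_{0.025} = -1.96, so s ≈ 0.23·0.77·(-1.96)²/(0.18−0.23)² = 272.1.
At s = 272.1: P(θ<0.18) ≈ 0.020. Adjusting to match 0.025 gives s ≈ 249.40.
So α = 0.23·249.40 ≈ 57.36, β = 0.77·249.40 ≈ 192.04.

α ≈ 57.36, β ≈ 192.04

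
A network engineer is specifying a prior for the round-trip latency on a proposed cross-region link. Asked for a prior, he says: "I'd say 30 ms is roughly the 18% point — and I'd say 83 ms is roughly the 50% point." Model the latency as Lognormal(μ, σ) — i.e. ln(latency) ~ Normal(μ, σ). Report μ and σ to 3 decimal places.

If T ~ Lognormal(μ,σ) then ln T ~ Normal(μ,σ), so the p-quantile of ln T is μ + z_p·σ.
ln(30) = 3.401 and ln(83) = 4.419; z_{0.18} = -0.9154, z_{0.5} = 0.
σ = (4.419 − 3.401)/(0 − (-0.9154)) = 1.112.
μ = 3.401 − (-0.9154)·1.112 = 4.419.

μ ≈ 4.419, σ ≈ 1.112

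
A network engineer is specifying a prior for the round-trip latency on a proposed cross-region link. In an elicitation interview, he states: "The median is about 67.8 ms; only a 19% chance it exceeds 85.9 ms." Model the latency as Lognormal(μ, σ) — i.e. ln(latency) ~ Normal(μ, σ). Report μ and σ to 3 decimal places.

μ ≈ 4.217, σ ≈ 0.270

If T ~ Lognormal(μ,σ) then ln T ~ Normal(μ,σ), so the p-quantile of ln T is μ + z_p·σ.
ln(67.8) = 4.217 and ln(85.9) = 4.453; z_{0.5} = 0, z_{0.81} = 0.8779.
σ = (4.453 − 4.217)/(0.8779 − (0)) = 0.270.
μ = 4.217 − (0)·0.270 = 4.217.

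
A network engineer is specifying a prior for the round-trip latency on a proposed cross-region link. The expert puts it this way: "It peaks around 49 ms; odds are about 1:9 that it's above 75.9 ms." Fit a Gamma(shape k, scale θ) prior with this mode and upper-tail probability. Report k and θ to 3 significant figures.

k ≈ 10.8, θ ≈ 5.02

Gamma(k,θ) with k>1 has mode (k−1)θ, so θ = 49/(k−1).
Need P(X < 75.9) = 0.9 with θ tied to k this way. Start at k = 2, θ = 49: P(X<75.9) ≈ 0.458.
Too low — raise k to concentrate. Iterating converges to k ≈ 10.8.
Then θ = 49/(10.8−1) ≈ 5.02.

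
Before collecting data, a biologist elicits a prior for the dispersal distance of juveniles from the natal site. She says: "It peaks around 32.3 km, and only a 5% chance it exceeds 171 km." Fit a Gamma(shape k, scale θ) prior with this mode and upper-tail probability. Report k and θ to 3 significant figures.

Gamma(k,θ) with k>1 has mode (k−1)θ, so θ = 32.3/(k−1).
Need P(X < 171) = 0.95 with θ tied to k this way. Start at k = 2, θ = 32.3: P(X<171) ≈ 0.968.
Too high — lower k to spread out. Iterating converges to k ≈ 1.85.
Then θ = 32.3/(1.85−1) ≈ 38.

k ≈ 1.85, θ ≈ 38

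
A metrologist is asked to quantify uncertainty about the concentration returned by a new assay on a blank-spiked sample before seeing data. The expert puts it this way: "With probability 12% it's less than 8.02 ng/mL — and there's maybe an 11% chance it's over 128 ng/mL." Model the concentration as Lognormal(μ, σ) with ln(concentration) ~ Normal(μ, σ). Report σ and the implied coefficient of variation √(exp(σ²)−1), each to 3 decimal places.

If T ~ Lognormal(μ,σ) then ln T ~ Normal(μ,σ), so the p-quantile of ln T is μ + z_p·σ.
ln(8.02) = 2.082 and ln(128) = 4.852; z_{0.12} = -1.175, z_{0.89} = 1.227.
σ = (4.852 − 2.082)/(1.227 − (-1.175)) = 1.153.
μ = 2.082 − (-1.175)·1.153 = 3.437.
CV = √(exp(σ²)−1) = √(exp(1.3305)−1) = 1.668.

σ ≈ 1.153, CV ≈ 1.668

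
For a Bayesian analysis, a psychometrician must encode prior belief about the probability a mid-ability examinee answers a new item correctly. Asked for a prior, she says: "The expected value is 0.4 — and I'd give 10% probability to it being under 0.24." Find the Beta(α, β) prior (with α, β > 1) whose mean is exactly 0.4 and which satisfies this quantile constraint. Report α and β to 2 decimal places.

With mean 0.4 fixed, write α = 0.4s, β = 0.6s where s = α+β.
Need P(θ < 0.24) = 0.1 under Beta(0.4s, 0.6s). Normal approximation: (q−m)/√(m(1−m)/s) ≈ z_{0.1} = -1.28, so s ≈ 0.4·0.6·(-1.28)²/(0.24−0.4)² = 15.4.
At s = 15.4: P(θ<0.24) ≈ 0.092. Adjusting to match 0.1 gives s ≈ 14.38.
So α = 0.4·14.38 ≈ 5.75, β = 0.6·14.38 ≈ 8.63.

α ≈ 5.75, β ≈ 8.63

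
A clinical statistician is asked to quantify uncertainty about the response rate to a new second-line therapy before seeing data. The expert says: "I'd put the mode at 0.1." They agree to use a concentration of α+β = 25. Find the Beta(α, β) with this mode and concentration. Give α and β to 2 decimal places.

For α,β > 1 the Beta mode is (α−1)/(α+β−2). With α+β = 25, the mode is (α−1)/23.
Set (α−1)/23 = 0.1 → α = 1 + 0.1·23 = 3.30.
β = 25 − α = 21.70.

α = 3.30, β = 21.70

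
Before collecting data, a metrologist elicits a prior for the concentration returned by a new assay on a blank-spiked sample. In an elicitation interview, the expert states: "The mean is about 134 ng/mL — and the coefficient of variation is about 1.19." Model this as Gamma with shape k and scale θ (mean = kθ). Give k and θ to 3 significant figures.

k ≈ 0.706, θ ≈ 190

For Gamma(k, scale θ): mean = kθ, variance = kθ², so CV = 1/√k.
CV = 1.19, hence k = 1/CV² = 0.706.
Then θ = mean/k = 134/0.706 = 190.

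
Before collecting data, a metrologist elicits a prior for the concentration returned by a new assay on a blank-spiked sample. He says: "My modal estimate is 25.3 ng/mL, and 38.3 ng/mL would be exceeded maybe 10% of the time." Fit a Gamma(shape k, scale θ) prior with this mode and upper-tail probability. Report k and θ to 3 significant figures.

Gamma(k,θ) with k>1 has mode (k−1)θ, so θ = 25.3/(k−1).
Need P(X < 38.3) = 0.9 with θ tied to k this way. Start at k = 2, θ = 25.3: P(X<38.3) ≈ 0.447.
Too low — raise k to concentrate. Iterating converges to k ≈ 11.8.
Then θ = 25.3/(11.8−1) ≈ 2.34.

k ≈ 11.8, θ ≈ 2.34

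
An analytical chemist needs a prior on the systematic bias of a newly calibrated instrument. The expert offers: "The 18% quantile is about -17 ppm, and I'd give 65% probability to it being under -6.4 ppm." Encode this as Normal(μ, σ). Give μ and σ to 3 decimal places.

The p-quantile of Normal(μ,σ) is μ + z_p·σ, with z_{0.18} = -0.9154 and z_{0.65} = 0.3853.
Eliminate σ: μ = (z₂·x₁ − z₁·x₂)/(z₂ − z₁) = (0.3853·-17 − (-0.9154)·-6.4)/1.301 = -9.540.
Then σ = (x₂ − x₁)/(z₂ − z₁) = (-6.4 − -17)/1.301 = 8.150.

μ = -9.540, σ = 8.150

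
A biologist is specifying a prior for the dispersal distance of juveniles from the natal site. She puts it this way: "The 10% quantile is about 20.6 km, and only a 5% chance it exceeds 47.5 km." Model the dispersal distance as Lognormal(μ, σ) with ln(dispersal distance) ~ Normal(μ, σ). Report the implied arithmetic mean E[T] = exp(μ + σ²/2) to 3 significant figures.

E[T] ≈ 30.9 km

If T ~ Lognormal(μ,σ) then ln T ~ Normal(μ,σ), so the p-quantile of ln T is μ + z_p·σ.
ln(20.6) = 3.025 and ln(47.5) = 3.861; z_{0.1} = -1.282, z_{0.95} = 1.645.
σ = (3.861 − 3.025)/(1.645 − (-1.282)) = 0.285.
μ = 3.025 − (-1.282)·0.285 = 3.391.
E[T] = exp(μ + σ²/2) = exp(3.391 + 0.0408) = 30.9 km.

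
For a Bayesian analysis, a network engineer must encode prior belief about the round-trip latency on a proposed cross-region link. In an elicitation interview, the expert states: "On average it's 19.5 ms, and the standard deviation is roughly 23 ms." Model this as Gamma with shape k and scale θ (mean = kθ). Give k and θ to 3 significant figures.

For Gamma(k, scale θ): mean = kθ, variance = kθ², so CV = 1/√k.
CV = SD/mean = 23/19.5 = 1.179, hence k = 1/CV² = 0.719.
Then θ = mean/k = 19.5/0.719 = 27.1.

k ≈ 0.719, θ ≈ 27.1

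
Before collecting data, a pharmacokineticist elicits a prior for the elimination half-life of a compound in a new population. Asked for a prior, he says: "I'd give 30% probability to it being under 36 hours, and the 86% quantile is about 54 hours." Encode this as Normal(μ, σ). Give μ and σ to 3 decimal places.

μ = 41.882, σ = 11.217

The p-quantile of Normal(μ,σ) is μ + z_p·σ, with z_{0.3} = -0.5244 and z_{0.86} = 1.08.
Eliminate σ: μ = (z₂·x₁ − z₁·x₂)/(z₂ − z₁) = (1.08·36 − (-0.5244)·54)/1.605 = 41.882.
Then σ = (x₂ − x₁)/(z₂ − z₁) = (54 − 36)/1.605 = 11.217.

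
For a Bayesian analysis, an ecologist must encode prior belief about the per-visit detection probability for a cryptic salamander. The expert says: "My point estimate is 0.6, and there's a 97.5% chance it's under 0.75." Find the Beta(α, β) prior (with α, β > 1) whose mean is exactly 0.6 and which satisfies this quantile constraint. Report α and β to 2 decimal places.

With mean 0.6 fixed, write α = 0.6s, β = 0.4s where s = α+β.
Need P(θ < 0.75) = 0.975 under Beta(0.6s, 0.4s). Normal approximation: (q−m)/√(m(1−m)/s) ≈ z_{0.975} = 1.96, so s ≈ 0.6·0.4·(1.96)²/(0.75−0.6)² = 41.0.
At s = 41.0: P(θ<0.75) ≈ 0.981. Adjusting to match 0.975 gives s ≈ 36.81.
So α = 0.6·36.81 ≈ 22.09, β = 0.4·36.81 ≈ 14.72.

α ≈ 22.09, β ≈ 14.72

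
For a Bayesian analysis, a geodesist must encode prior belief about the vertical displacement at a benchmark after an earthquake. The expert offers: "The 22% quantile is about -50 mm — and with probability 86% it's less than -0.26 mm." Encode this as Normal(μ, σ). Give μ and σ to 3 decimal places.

μ = -29.267, σ = 26.850

For Normal(μ,σ), the p-quantile is μ + z_p·σ. Here z_{0.22} = -0.7722, z_{0.86} = 1.08.
So -50 = μ − 0.7722σ and -0.26 = μ + 1.08σ.
Subtracting: σ = (-0.26 − -50)/(1.08 − (-0.7722)) = 26.850.
Then μ = -50 − (-0.7722)·26.850 = -29.267.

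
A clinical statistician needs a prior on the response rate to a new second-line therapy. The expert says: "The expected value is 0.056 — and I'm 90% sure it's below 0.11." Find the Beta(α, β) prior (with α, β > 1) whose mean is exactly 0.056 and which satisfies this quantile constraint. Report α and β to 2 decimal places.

With mean 0.056 fixed, write α = 0.056s, β = 0.944s where s = α+β.
Need P(θ < 0.11) = 0.9 under Beta(0.056s, 0.944s). Normal approximation: (q−m)/√(m(1−m)/s) ≈ z_{0.9} = 1.28, so s ≈ 0.056·0.944·(1.28)²/(0.11−0.056)² = 29.8.
At s = 29.8: P(θ<0.11) ≈ 0.894. Adjusting to match 0.9 gives s ≈ 32.41.
So α = 0.056·32.41 ≈ 1.81, β = 0.944·32.41 ≈ 30.59.

α ≈ 1.81, β ≈ 30.59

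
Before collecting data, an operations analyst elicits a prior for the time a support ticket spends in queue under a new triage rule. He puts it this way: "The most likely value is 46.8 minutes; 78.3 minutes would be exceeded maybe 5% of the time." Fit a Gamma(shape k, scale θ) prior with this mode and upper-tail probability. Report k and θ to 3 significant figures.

k ≈ 11.5, θ ≈ 4.44

Gamma(k,θ) with k>1 has mode (k−1)θ, so θ = 46.8/(k−1).
Need P(X < 78.3) = 0.95 with θ tied to k this way. Start at k = 2, θ = 46.8: P(X<78.3) ≈ 0.498.
Too low — raise k to concentrate. Iterating converges to k ≈ 11.5.
Then θ = 46.8/(11.5−1) ≈ 4.44.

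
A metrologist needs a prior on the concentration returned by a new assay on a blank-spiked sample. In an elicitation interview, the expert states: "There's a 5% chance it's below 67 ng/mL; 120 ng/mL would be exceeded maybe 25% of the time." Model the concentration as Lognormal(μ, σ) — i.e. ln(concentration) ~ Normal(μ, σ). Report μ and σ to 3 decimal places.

μ ≈ 4.618, σ ≈ 0.251

If T ~ Lognormal(μ,σ) then ln T ~ Normal(μ,σ), so the p-quantile of ln T is μ + z_p·σ.
ln(67) = 4.205 and ln(120) = 4.787; z_{0.05} = -1.645, z_{0.75} = 0.6745.
σ = (4.787 − 4.205)/(0.6745 − (-1.645)) = 0.251.
μ = 4.205 − (-1.645)·0.251 = 4.618.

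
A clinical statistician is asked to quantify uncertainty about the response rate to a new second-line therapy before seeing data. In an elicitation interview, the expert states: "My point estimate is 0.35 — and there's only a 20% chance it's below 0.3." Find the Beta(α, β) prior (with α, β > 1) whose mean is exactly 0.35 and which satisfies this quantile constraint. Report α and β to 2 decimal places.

With mean 0.35 fixed, write α = 0.35s, β = 0.65s where s = α+β.
Need P(θ < 0.3) = 0.2 under Beta(0.35s, 0.65s). Normal approximation: (q−m)/√(m(1−m)/s) ≈ z_{0.2} = -0.842, so s ≈ 0.35·0.65·(-0.842)²/(0.3−0.35)² = 64.5.
At s = 64.5: P(θ<0.3) ≈ 0.202. Adjusting to match 0.2 gives s ≈ 65.60.
So α = 0.35·65.60 ≈ 22.96, β = 0.65·65.60 ≈ 42.64.

α ≈ 22.96, β ≈ 42.64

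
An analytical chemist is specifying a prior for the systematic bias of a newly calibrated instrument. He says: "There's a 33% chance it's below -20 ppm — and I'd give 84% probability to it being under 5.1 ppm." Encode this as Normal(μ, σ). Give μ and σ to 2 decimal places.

μ = -12.30, σ = 17.50

For Normal(μ,σ), the p-quantile is μ + z_p·σ. Here z_{0.33} = -0.4399, z_{0.84} = 0.9945.
So -20 = μ − 0.4399σ and 5.1 = μ + 0.9945σ.
Subtracting: σ = (5.1 − -20)/(0.9945 − (-0.4399)) = 17.50.
Then μ = -20 − (-0.4399)·17.50 = -12.30.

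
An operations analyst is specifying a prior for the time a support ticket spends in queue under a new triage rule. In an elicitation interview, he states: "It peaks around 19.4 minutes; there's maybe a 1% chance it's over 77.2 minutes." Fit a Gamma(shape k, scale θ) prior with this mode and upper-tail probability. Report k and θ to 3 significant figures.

k ≈ 3.19, θ ≈ 8.84

Gamma(k,θ) with k>1 has mode (k−1)θ, so θ = 19.4/(k−1).
Need P(X < 77.2) = 0.99 with θ tied to k this way. Start at k = 2, θ = 19.4: P(X<77.2) ≈ 0.907.
Too low — raise k to concentrate. Iterating converges to k ≈ 3.19.
Then θ = 19.4/(3.19−1) ≈ 8.84.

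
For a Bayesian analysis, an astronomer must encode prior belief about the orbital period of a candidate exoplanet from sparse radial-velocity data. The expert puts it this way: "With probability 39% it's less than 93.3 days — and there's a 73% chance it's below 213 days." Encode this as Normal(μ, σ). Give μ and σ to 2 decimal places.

The p-quantile of Normal(μ,σ) is μ + z_p·σ, with z_{0.39} = -0.2793 and z_{0.73} = 0.6128.
Eliminate σ: μ = (z₂·x₁ − z₁·x₂)/(z₂ − z₁) = (0.6128·93.3 − (-0.2793)·213)/0.8921 = 130.78.
Then σ = (x₂ − x₁)/(z₂ − z₁) = (213 − 93.3)/0.8921 = 134.17.

μ = 130.78, σ = 134.17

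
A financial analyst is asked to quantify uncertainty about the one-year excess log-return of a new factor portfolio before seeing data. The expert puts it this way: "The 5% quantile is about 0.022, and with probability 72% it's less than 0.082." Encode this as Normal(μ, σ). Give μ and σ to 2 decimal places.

For Normal(μ,σ), the p-quantile is μ + z_p·σ. Here z_{0.05} = -1.645, z_{0.72} = 0.5828.
So 0.022 = μ − 1.645σ and 0.082 = μ + 0.5828σ.
Subtracting: σ = (0.082 − 0.022)/(0.5828 − (-1.645)) = 0.03.
Then μ = 0.022 − (-1.645)·0.03 = 0.07.

μ = 0.07, σ = 0.03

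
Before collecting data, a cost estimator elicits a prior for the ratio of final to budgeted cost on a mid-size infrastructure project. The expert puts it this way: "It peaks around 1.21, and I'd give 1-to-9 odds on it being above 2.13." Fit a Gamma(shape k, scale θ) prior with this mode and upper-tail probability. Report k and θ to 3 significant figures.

Gamma(k,θ) with k>1 has mode (k−1)θ, so θ = 1.21/(k−1).
Need P(X < 2.13) = 0.9 with θ tied to k this way. Start at k = 2, θ = 1.21: P(X<2.13) ≈ 0.525.
Too low — raise k to concentrate. Iterating converges to k ≈ 6.94.
Then θ = 1.21/(6.94−1) ≈ 0.204.

k ≈ 6.94, θ ≈ 0.204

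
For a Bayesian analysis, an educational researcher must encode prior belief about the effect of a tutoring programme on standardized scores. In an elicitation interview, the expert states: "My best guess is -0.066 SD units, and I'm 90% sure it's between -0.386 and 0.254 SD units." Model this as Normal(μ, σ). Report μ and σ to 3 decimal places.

μ = -0.066, σ = 0.195

A symmetric 90% interval runs μ ± z·σ with z = 1.645.
Half-width = 0.32, so σ = 0.32/1.645 = 0.195.
μ is the stated best guess, -0.066.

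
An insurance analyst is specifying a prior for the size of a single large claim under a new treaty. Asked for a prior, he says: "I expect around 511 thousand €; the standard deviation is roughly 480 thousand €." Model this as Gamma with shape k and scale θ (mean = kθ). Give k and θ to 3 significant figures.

For Gamma(k, scale θ): mean = kθ, variance = kθ², so CV = 1/√k.
CV = SD/mean = 480/511 = 0.9393, hence k = 1/CV² = 1.13.
Then θ = mean/k = 511/1.13 = 451.

k ≈ 1.13, θ ≈ 451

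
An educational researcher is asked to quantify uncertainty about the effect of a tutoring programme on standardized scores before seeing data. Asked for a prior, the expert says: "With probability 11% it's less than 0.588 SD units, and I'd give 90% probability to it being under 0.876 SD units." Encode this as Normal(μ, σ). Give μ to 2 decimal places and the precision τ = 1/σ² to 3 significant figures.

μ = 0.73, τ = 75.8

For Normal(μ,σ), the p-quantile is μ + z_p·σ. Here z_{0.11} = -1.227, z_{0.9} = 1.282.
So 0.588 = μ − 1.227σ and 0.876 = μ + 1.282σ.
Subtracting: σ = (0.876 − 0.588)/(1.282 − (-1.227)) = 0.11.
Then μ = 0.588 − (-1.227)·0.11 = 0.73.
Precision τ = 1/σ² = 1/0.1148² = 75.8.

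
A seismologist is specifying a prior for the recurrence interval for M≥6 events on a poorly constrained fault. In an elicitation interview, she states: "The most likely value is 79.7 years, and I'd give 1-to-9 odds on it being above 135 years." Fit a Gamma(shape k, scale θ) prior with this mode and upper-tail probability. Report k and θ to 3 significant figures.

k ≈ 7.81, θ ≈ 11.7

Gamma(k,θ) with k>1 has mode (k−1)θ, so θ = 79.7/(k−1).
Need P(X < 135) = 0.9 with θ tied to k this way. Start at k = 2, θ = 79.7: P(X<135) ≈ 0.505.
Too low — raise k to concentrate. Iterating converges to k ≈ 7.81.
Then θ = 79.7/(7.81−1) ≈ 11.7.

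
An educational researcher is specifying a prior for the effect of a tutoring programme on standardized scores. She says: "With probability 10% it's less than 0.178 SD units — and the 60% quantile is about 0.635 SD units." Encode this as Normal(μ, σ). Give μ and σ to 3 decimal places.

μ = 0.560, σ = 0.298

For Normal(μ,σ), the p-quantile is μ + z_p·σ. Here z_{0.1} = -1.282, z_{0.6} = 0.2533.
So 0.178 = μ − 1.282σ and 0.635 = μ + 0.2533σ.
Subtracting: σ = (0.635 − 0.178)/(0.2533 − (-1.282)) = 0.298.
Then μ = 0.178 − (-1.282)·0.298 = 0.560.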